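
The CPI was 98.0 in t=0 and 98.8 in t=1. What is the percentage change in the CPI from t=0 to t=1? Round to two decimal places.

0.82%

Change = (98.8 − 98.0) / 98.0 × 100
       = 0.8 / 98.0 × 100 = 0.8163%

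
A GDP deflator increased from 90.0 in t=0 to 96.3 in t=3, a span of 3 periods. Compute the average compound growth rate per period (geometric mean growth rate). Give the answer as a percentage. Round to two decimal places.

Growth factor = (96.3/90.0)^(1/3) = (1.070000)^(1/3) = 1.022809
Growth rate = 1.022809 − 1 = 0.022809 = 2.2809%

2.28%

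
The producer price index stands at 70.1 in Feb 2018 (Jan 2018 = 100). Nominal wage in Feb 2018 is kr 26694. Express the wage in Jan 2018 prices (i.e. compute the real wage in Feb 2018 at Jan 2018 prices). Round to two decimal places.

Real = Nominal ÷ (Index/100) = 26694 ÷ (70.1/100)
     = 26694 ÷ 0.701 = 38079.8859

38079.89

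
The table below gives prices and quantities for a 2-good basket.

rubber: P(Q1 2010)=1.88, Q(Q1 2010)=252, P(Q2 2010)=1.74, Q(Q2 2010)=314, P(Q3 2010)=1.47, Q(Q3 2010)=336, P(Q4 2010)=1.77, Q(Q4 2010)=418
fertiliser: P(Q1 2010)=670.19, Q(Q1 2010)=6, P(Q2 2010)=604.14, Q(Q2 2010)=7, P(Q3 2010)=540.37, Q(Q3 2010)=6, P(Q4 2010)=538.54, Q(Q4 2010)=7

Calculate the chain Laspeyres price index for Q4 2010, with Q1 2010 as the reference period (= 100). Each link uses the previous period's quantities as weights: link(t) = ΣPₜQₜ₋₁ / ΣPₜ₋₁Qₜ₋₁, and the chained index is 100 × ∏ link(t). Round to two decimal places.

Link Q1 2010→Q2 2010:
ΣP(Q2 2010)Q(Q1 2010) = 1.74×252 + 604.14×6 = 438.48 + 3624.84 = 4063.32
ΣP(Q1 2010)Q(Q1 2010) = 1.88×252 + 670.19×6 = 473.76 + 4021.14 = 4494.9
link = 4063.32/4494.9 = 0.903985
Link Q2 2010→Q3 2010:
ΣP(Q3 2010)Q(Q2 2010) = 1.47×314 + 540.37×7 = 461.58 + 3782.59 = 4244.17
ΣP(Q2 2010)Q(Q2 2010) = 1.74×314 + 604.14×7 = 546.36 + 4228.98 = 4775.34
link = 4244.17/4775.34 = 0.888768
Link Q3 2010→Q4 2010:
ΣP(Q4 2010)Q(Q3 2010) = 1.77×336 + 538.54×6 = 594.72 + 3231.24 = 3825.96
ΣP(Q3 2010)Q(Q3 2010) = 1.47×336 + 540.37×6 = 493.92 + 3242.22 = 3736.14
link = 3825.96/3736.14 = 1.024041
Chained index = 100 × 0.903985 × 0.888768 × 1.024041 = 82.2748

82.27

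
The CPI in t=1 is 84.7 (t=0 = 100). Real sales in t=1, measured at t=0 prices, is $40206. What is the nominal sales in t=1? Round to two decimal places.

Nominal = Real × (Index/100) = 40206 × (84.7/100)
        = 40206 × 0.847 = 34054.4820

34054.48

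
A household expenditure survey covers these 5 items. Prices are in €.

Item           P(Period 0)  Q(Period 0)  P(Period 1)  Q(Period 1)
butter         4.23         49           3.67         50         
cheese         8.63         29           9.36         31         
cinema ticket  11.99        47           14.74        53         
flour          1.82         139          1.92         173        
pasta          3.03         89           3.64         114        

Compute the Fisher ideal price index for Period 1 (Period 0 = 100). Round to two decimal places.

Laspeyres component (base-period weights):
ΣP(Period 1)Q(Period 0) = 3.67×49 + 9.36×29 + 14.74×47 + 1.92×139 + 3.64×89 = 179.83 + 271.44 + 692.78 + 266.88 + 323.96 = 1734.89
ΣP(Period 0)Q(Period 0) = 4.23×49 + 8.63×29 + 11.99×47 + 1.82×139 + 3.03×89 = 207.27 + 250.27 + 563.53 + 252.98 + 269.67 = 1543.72
L = 1734.89 / 1543.72 × 100 = 112.3837
Paasche component (current-period weights):
ΣP(Period 1)Q(Period 1) = 3.67×50 + 9.36×31 + 14.74×53 + 1.92×173 + 3.64×114 = 183.5 + 290.16 + 781.22 + 332.16 + 414.96 = 2002
ΣP(Period 0)Q(Period 1) = 4.23×50 + 8.63×31 + 11.99×53 + 1.82×173 + 3.03×114 = 211.5 + 267.53 + 635.47 + 314.86 + 345.42 = 1774.78
P = 2002 / 1774.78 × 100 = 112.8027
Fisher = √(L × P) = √(112.3837 × 112.8027) = 112.5930

112.59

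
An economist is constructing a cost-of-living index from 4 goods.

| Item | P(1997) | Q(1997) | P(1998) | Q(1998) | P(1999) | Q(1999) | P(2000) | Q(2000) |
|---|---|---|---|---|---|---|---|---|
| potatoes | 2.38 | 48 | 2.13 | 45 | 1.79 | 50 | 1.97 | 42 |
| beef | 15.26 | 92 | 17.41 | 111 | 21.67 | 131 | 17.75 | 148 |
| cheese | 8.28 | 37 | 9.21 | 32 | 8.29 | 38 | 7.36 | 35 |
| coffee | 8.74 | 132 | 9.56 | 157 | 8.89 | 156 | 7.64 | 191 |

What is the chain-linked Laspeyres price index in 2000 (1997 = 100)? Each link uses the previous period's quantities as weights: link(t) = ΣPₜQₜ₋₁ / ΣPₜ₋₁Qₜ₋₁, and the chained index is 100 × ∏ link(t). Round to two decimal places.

Link 1997→1998:
ΣP(1998)Q(1997) = 2.13×48 + 17.41×92 + 9.21×37 + 9.56×132 = 102.24 + 1601.72 + 340.77 + 1261.92 = 3306.65
ΣP(1997)Q(1997) = 2.38×48 + 15.26×92 + 8.28×37 + 8.74×132 = 114.24 + 1403.92 + 306.36 + 1153.68 = 2978.2
link = 3306.65/2978.2 = 1.110285
Link 1998→1999:
ΣP(1999)Q(1998) = 1.79×45 + 21.67×111 + 8.29×32 + 8.89×157 = 80.55 + 2405.37 + 265.28 + 1395.73 = 4146.93
ΣP(1998)Q(1998) = 2.13×45 + 17.41×111 + 9.21×32 + 9.56×157 = 95.85 + 1932.51 + 294.72 + 1500.92 = 3824
link = 4146.93/3824 = 1.084448
Link 1999→2000:
ΣP(2000)Q(1999) = 1.97×50 + 17.75×131 + 7.36×38 + 7.64×156 = 98.5 + 2325.25 + 279.68 + 1191.84 = 3895.27
ΣP(1999)Q(1999) = 1.79×50 + 21.67×131 + 8.29×38 + 8.89×156 = 89.5 + 2838.77 + 315.02 + 1386.84 = 4630.13
link = 3895.27/4630.13 = 0.841287
Chained index = 100 × 1.110285 × 1.084448 × 0.841287 = 101.2949

101.29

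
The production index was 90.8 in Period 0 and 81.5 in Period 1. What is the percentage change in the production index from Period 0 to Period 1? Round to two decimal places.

-10.24%

Change = (81.5 − 90.8) / 90.8 × 100
       = -9.3 / 90.8 × 100 = -10.2423%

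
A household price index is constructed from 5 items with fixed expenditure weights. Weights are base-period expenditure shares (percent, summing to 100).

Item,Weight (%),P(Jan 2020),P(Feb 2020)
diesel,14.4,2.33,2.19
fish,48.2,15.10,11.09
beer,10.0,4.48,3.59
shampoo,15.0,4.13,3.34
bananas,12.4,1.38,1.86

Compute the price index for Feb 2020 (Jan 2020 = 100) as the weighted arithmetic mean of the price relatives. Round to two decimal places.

diesel: 14.4 × (2.19/2.33) = 14.4 × 0.939914 = 13.5348
fish: 48.2 × (11.09/15.10) = 48.2 × 0.734437 = 35.3999
beer: 10.0 × (3.59/4.48) = 10.0 × 0.801339 = 8.0134
shampoo: 15.0 × (3.34/4.13) = 15.0 × 0.808717 = 12.1308
bananas: 12.4 × (1.86/1.38) = 12.4 × 1.347826 = 16.7130
Index = Σ wᵢ·(p₁ᵢ/p₀ᵢ) = 13.5348 + 35.3999 + 8.0134 + 12.1308 + 16.7130 = 85.7918

85.79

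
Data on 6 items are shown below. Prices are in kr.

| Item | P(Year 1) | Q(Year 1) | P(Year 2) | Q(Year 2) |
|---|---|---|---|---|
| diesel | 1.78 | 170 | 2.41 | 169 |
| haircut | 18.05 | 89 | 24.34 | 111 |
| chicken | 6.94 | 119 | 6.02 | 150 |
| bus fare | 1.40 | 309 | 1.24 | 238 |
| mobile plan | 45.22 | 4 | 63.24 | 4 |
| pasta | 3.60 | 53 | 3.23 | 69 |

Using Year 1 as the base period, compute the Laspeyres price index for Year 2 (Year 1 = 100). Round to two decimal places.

115.84

Laspeyres price index uses base-period quantities as weights.
ΣP(Year 2)·Q(Year 1) = 2.41×170 + 24.34×89 + 6.02×119 + 1.24×309 + 63.24×4 + 3.23×53 = 409.7 + 2166.26 + 716.38 + 383.16 + 252.96 + 171.19 = 4099.65
ΣP(Year 1)·Q(Year 1) = 1.78×170 + 18.05×89 + 6.94×119 + 1.40×309 + 45.22×4 + 3.60×53 = 302.6 + 1606.45 + 825.86 + 432.6 + 180.88 + 190.8 = 3539.19
Index = 4099.65 / 3539.19 × 100 = 115.8358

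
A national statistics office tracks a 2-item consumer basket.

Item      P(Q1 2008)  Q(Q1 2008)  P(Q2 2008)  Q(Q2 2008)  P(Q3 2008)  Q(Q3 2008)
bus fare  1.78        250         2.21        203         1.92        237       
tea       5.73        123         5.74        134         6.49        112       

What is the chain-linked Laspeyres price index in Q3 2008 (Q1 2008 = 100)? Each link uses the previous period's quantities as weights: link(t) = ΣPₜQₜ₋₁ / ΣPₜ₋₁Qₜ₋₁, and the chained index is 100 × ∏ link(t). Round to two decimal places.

Link Q1 2008→Q2 2008:
ΣP(Q2 2008)Q(Q1 2008) = 2.21×250 + 5.74×123 = 552.5 + 706.02 = 1258.52
ΣP(Q1 2008)Q(Q1 2008) = 1.78×250 + 5.73×123 = 445 + 704.79 = 1149.79
link = 1258.52/1149.79 = 1.094565
Link Q2 2008→Q3 2008:
ΣP(Q3 2008)Q(Q2 2008) = 1.92×203 + 6.49×134 = 389.76 + 869.66 = 1259.42
ΣP(Q2 2008)Q(Q2 2008) = 2.21×203 + 5.74×134 = 448.63 + 769.16 = 1217.79
link = 1259.42/1217.79 = 1.034185
Chained index = 100 × 1.094565 × 1.034185 = 113.1983

113.20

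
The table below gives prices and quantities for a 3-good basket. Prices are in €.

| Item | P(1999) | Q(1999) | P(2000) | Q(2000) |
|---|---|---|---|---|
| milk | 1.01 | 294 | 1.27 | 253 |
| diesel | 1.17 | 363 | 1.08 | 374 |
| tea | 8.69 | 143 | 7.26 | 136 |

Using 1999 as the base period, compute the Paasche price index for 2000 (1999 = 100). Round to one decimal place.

Paasche price index uses current-period quantities as weights.
ΣP(2000)·Q(2000) = 1.27×253 + 1.08×374 + 7.26×136 = 321.31 + 403.92 + 987.36 = 1712.59
ΣP(1999)·Q(2000) = 1.01×253 + 1.17×374 + 8.69×136 = 255.53 + 437.58 + 1181.84 = 1874.95
Index = 1712.59 / 1874.95 × 100 = 91.3406

91.3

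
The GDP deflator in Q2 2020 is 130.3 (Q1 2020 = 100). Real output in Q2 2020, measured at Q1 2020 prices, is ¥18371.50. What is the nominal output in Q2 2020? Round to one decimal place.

23938.1

Nominal = Real × (Index/100) = 18371.50 × (130.3/100)
        = 18371.50 × 1.303 = 23938.0645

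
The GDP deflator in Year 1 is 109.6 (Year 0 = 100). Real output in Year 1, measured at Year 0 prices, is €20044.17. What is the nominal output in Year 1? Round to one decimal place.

21968.4

Nominal = Real × (Index/100) = 20044.17 × (109.6/100)
        = 20044.17 × 1.096 = 21968.4103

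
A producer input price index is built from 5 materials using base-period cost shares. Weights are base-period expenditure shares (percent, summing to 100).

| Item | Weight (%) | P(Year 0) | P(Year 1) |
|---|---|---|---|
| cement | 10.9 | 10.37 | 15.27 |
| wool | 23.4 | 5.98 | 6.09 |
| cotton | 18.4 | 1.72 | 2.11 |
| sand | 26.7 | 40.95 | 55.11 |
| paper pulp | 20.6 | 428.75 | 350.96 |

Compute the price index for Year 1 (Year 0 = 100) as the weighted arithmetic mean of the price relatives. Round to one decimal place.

115.2

cement: 10.9 × (15.27/10.37) = 10.9 × 1.472517 = 16.0504
wool: 23.4 × (6.09/5.98) = 23.4 × 1.018395 = 23.8304
cotton: 18.4 × (2.11/1.72) = 18.4 × 1.226744 = 22.5721
sand: 26.7 × (55.11/40.95) = 26.7 × 1.345788 = 35.9325
paper pulp: 20.6 × (350.96/428.75) = 20.6 × 0.818566 = 16.8625
Index = Σ wᵢ·(p₁ᵢ/p₀ᵢ) = 16.0504 + 23.8304 + 22.5721 + 35.9325 + 16.8625 = 115.2479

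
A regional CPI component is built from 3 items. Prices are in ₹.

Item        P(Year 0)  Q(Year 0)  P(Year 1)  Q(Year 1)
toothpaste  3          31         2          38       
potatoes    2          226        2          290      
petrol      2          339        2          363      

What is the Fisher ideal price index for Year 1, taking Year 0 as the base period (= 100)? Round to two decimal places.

Laspeyres component (base-period weights):
ΣP(Year 1)Q(Year 0) = 2×31 + 2×226 + 2×339 = 62 + 452 + 678 = 1192
ΣP(Year 0)Q(Year 0) = 3×31 + 2×226 + 2×339 = 93 + 452 + 678 = 1223
L = 1192 / 1223 × 100 = 97.4652
Paasche component (current-period weights):
ΣP(Year 1)Q(Year 1) = 2×38 + 2×290 + 2×363 = 76 + 580 + 726 = 1382
ΣP(Year 0)Q(Year 1) = 3×38 + 2×290 + 2×363 = 114 + 580 + 726 = 1420
P = 1382 / 1420 × 100 = 97.3239
Fisher = √(L × P) = √(97.4652 × 97.3239) = 97.3946

97.39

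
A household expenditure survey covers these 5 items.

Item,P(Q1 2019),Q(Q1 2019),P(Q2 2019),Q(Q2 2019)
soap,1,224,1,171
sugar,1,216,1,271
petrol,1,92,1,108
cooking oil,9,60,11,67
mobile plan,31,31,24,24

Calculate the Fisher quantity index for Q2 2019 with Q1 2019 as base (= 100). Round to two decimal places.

Laspeyres component (base-period weights):
ΣP(Q1 2019)Q(Q2 2019) = 1×171 + 1×271 + 1×108 + 9×67 + 31×24 = 171 + 271 + 108 + 603 + 744 = 1897
ΣP(Q1 2019)Q(Q1 2019) = 1×224 + 1×216 + 1×92 + 9×60 + 31×31 = 224 + 216 + 92 + 540 + 961 = 2033
L = 1897 / 2033 × 100 = 93.3104
Paasche component (current-period weights):
ΣP(Q2 2019)Q(Q2 2019) = 1×171 + 1×271 + 1×108 + 11×67 + 24×24 = 171 + 271 + 108 + 737 + 576 = 1863
ΣP(Q2 2019)Q(Q1 2019) = 1×224 + 1×216 + 1×92 + 11×60 + 24×31 = 224 + 216 + 92 + 660 + 744 = 1936
P = 1863 / 1936 × 100 = 96.2293
Fisher = √(L × P) = √(93.3104 × 96.2293) = 94.7586

94.76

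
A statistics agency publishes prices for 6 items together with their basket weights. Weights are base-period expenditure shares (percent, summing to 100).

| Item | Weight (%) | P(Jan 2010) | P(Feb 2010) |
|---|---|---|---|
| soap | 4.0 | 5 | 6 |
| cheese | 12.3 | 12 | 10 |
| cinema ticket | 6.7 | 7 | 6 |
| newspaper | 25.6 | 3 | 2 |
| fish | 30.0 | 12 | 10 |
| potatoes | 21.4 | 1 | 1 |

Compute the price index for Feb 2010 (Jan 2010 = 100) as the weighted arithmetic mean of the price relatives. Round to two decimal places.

soap: 4.0 × (6/5) = 4.0 × 1.200000 = 4.8000
cheese: 12.3 × (10/12) = 12.3 × 0.833333 = 10.2500
cinema ticket: 6.7 × (6/7) = 6.7 × 0.857143 = 5.7429
newspaper: 25.6 × (2/3) = 25.6 × 0.666667 = 17.0667
fish: 30.0 × (10/12) = 30.0 × 0.833333 = 25.0000
potatoes: 21.4 × (1/1) = 21.4 × 1.000000 = 21.4000
Index = Σ wᵢ·(p₁ᵢ/p₀ᵢ) = 4.8000 + 10.2500 + 5.7429 + 17.0667 + 25.0000 + 21.4000 = 84.2595

84.26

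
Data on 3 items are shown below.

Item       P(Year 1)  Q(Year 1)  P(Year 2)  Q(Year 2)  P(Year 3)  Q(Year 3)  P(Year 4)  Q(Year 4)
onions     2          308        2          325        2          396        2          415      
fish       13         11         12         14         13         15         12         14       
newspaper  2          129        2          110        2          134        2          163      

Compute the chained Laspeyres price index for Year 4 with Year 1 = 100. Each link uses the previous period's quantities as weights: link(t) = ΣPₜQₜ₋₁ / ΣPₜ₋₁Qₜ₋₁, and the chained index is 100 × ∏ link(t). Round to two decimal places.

99.05

Link Year 1→Year 2:
ΣP(Year 2)Q(Year 1) = 2×308 + 12×11 + 2×129 = 616 + 132 + 258 = 1006
ΣP(Year 1)Q(Year 1) = 2×308 + 13×11 + 2×129 = 616 + 143 + 258 = 1017
link = 1006/1017 = 0.989184
Link Year 2→Year 3:
ΣP(Year 3)Q(Year 2) = 2×325 + 13×14 + 2×110 = 650 + 182 + 220 = 1052
ΣP(Year 2)Q(Year 2) = 2×325 + 12×14 + 2×110 = 650 + 168 + 220 = 1038
link = 1052/1038 = 1.013487
Link Year 3→Year 4:
ΣP(Year 4)Q(Year 3) = 2×396 + 12×15 + 2×134 = 792 + 180 + 268 = 1240
ΣP(Year 3)Q(Year 3) = 2×396 + 13×15 + 2×134 = 792 + 195 + 268 = 1255
link = 1240/1255 = 0.988048
Chained index = 100 × 0.989184 × 1.013487 × 0.988048 = 99.0543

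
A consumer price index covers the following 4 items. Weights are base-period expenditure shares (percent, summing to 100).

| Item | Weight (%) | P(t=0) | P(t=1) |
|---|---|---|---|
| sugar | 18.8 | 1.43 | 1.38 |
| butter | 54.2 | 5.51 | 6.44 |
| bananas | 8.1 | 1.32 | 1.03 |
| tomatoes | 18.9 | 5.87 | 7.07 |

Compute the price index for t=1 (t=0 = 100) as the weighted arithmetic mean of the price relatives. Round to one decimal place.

110.6

sugar: 18.8 × (1.38/1.43) = 18.8 × 0.965035 = 18.1427
butter: 54.2 × (6.44/5.51) = 54.2 × 1.168784 = 63.3481
bananas: 8.1 × (1.03/1.32) = 8.1 × 0.780303 = 6.3205
tomatoes: 18.9 × (7.07/5.87) = 18.9 × 1.204429 = 22.7637
Index = Σ wᵢ·(p₁ᵢ/p₀ᵢ) = 18.1427 + 63.3481 + 6.3205 + 22.7637 = 110.5749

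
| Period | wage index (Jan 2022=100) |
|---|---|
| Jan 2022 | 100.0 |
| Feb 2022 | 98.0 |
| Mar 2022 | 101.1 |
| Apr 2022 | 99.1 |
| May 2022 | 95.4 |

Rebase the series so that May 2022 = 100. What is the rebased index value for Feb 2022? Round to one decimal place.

102.7

Rebased(Feb 2022) = 98.0 / 95.4 × 100 = 102.7254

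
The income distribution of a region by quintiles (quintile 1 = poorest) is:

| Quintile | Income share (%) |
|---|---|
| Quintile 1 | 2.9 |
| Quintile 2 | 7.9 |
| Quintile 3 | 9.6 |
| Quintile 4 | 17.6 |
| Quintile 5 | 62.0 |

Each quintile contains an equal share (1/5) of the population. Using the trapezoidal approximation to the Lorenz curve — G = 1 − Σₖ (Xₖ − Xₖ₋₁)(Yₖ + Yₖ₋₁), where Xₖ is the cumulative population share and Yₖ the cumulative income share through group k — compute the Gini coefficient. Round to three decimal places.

Cumulative income shares Yₖ: 0.0290, 0.1080, 0.2040, 0.3800, 1.0000
Σ (Xₖ−Xₖ₋₁)(Yₖ+Yₖ₋₁) = (1/5)(0.0290+0.0000) + (1/5)(0.1080+0.0290) + (1/5)(0.2040+0.1080) + (1/5)(0.3800+0.2040) + (1/5)(1.0000+0.3800)
  = 0.0058 + 0.0274 + 0.0624 + 0.1168 + 0.2760 = 0.4884
G = 1 − 0.4884 = 0.5116

0.512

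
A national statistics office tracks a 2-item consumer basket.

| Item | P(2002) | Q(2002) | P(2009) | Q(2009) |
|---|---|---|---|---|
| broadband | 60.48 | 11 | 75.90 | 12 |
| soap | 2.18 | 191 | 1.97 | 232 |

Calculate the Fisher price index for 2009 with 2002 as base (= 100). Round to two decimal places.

111.52

Laspeyres component (base-period weights):
ΣP(2009)Q(2002) = 75.90×11 + 1.97×191 = 834.9 + 376.27 = 1211.17
ΣP(2002)Q(2002) = 60.48×11 + 2.18×191 = 665.28 + 416.38 = 1081.66
L = 1211.17 / 1081.66 × 100 = 111.9733
Paasche component (current-period weights):
ΣP(2009)Q(2009) = 75.90×12 + 1.97×232 = 910.8 + 457.04 = 1367.84
ΣP(2002)Q(2009) = 60.48×12 + 2.18×232 = 725.76 + 505.76 = 1231.52
P = 1367.84 / 1231.52 × 100 = 111.0692
Fisher = √(L × P) = √(111.9733 × 111.0692) = 111.5203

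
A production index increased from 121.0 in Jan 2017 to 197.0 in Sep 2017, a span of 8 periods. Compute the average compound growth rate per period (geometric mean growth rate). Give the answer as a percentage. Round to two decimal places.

Growth factor = (197.0/121.0)^(1/8) = (1.628099)^(1/8) = 1.062821
Growth rate = 1.062821 − 1 = 0.062821 = 6.2821%

6.28%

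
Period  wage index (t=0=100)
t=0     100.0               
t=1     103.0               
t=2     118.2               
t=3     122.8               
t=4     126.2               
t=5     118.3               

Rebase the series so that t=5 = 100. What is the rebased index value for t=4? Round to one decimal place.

106.7

Rebased(t=4) = 126.2 / 118.3 × 100 = 106.6779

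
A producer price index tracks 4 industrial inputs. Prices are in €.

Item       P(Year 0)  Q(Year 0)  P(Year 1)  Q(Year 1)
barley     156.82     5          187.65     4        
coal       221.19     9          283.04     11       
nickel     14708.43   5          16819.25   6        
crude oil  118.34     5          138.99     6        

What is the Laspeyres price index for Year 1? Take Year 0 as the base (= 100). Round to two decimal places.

Laspeyres price index uses base-period quantities as weights.
ΣP(Year 1)·Q(Year 0) = 187.65×5 + 283.04×9 + 16819.25×5 + 138.99×5 = 938.25 + 2547.36 + 84096.25 + 694.95 = 88276.81
ΣP(Year 0)·Q(Year 0) = 156.82×5 + 221.19×9 + 14708.43×5 + 118.34×5 = 784.1 + 1990.71 + 73542.15 + 591.7 = 76908.66
Index = 88276.81 / 76908.66 × 100 = 114.7814

114.78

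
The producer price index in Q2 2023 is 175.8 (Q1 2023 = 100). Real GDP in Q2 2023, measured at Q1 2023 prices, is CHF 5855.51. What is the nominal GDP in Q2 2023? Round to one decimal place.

Nominal = Real × (Index/100) = 5855.51 × (175.8/100)
        = 5855.51 × 1.758 = 10293.9866

10294.0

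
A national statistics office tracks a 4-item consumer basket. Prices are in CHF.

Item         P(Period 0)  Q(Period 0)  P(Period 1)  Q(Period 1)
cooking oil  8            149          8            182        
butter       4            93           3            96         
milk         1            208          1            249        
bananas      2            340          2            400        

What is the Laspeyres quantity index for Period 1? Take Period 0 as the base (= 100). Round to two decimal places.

117.82

Laspeyres quantity index uses base-period prices as weights.
ΣP(Period 0)·Q(Period 1) = 8×182 + 4×96 + 1×249 + 2×400 = 1456 + 384 + 249 + 800 = 2889
ΣP(Period 0)·Q(Period 0) = 8×149 + 4×93 + 1×208 + 2×340 = 1192 + 372 + 208 + 680 = 2452
Index = 2889 / 2452 × 100 = 117.8222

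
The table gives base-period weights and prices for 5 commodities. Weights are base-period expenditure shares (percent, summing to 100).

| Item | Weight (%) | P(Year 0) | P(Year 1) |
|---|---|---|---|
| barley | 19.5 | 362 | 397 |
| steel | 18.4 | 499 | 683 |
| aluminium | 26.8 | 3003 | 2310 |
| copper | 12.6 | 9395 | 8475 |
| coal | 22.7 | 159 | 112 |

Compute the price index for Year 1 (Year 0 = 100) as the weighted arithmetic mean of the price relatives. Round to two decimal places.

barley: 19.5 × (397/362) = 19.5 × 1.096685 = 21.3854
steel: 18.4 × (683/499) = 18.4 × 1.368737 = 25.1848
aluminium: 26.8 × (2310/3003) = 26.8 × 0.769231 = 20.6154
copper: 12.6 × (8475/9395) = 12.6 × 0.902076 = 11.3662
coal: 22.7 × (112/159) = 22.7 × 0.704403 = 15.9899
Index = Σ wᵢ·(p₁ᵢ/p₀ᵢ) = 21.3854 + 25.1848 + 20.6154 + 11.3662 + 15.9899 = 94.5416

94.54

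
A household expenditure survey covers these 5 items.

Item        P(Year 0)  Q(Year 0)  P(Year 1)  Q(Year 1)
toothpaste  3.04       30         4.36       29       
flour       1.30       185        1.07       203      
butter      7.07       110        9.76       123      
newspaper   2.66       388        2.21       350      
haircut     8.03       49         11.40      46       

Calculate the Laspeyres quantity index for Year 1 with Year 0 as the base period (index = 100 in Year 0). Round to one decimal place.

99.5

Laspeyres quantity index uses base-period prices as weights.
ΣP(Year 0)·Q(Year 1) = 3.04×29 + 1.30×203 + 7.07×123 + 2.66×350 + 8.03×46 = 88.16 + 263.9 + 869.61 + 931 + 369.38 = 2522.05
ΣP(Year 0)·Q(Year 0) = 3.04×30 + 1.30×185 + 7.07×110 + 2.66×388 + 8.03×49 = 91.2 + 240.5 + 777.7 + 1032.08 + 393.47 = 2534.95
Index = 2522.05 / 2534.95 × 100 = 99.4911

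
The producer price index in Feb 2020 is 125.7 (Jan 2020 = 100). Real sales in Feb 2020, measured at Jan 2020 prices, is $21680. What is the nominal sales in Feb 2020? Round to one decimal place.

27251.8

Nominal = Real × (Index/100) = 21680 × (125.7/100)
        = 21680 × 1.257 = 27251.7600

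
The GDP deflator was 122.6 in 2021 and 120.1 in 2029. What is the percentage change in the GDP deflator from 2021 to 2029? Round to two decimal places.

-2.04%

Change = (120.1 − 122.6) / 122.6 × 100
       = -2.5 / 122.6 × 100 = -2.0392%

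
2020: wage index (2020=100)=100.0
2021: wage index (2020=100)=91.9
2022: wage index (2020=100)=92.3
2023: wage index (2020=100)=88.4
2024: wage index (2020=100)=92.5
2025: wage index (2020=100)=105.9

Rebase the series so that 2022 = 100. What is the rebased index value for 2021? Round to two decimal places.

Rebased(2021) = 91.9 / 92.3 × 100 = 99.5666

99.57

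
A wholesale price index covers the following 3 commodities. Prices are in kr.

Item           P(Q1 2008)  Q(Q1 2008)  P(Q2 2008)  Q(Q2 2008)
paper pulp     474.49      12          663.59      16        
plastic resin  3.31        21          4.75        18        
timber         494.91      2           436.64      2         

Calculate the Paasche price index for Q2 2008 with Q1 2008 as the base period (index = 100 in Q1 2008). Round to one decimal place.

134.0

Paasche price index uses current-period quantities as weights.
ΣP(Q2 2008)·Q(Q2 2008) = 663.59×16 + 4.75×18 + 436.64×2 = 10617.44 + 85.5 + 873.28 = 11576.22
ΣP(Q1 2008)·Q(Q2 2008) = 474.49×16 + 3.31×18 + 494.91×2 = 7591.84 + 59.58 + 989.82 = 8641.24
Index = 11576.22 / 8641.24 × 100 = 133.9648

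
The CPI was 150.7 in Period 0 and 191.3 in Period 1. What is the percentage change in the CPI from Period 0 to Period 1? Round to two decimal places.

26.94%

Change = (191.3 − 150.7) / 150.7 × 100
       = 40.6 / 150.7 × 100 = 26.9409%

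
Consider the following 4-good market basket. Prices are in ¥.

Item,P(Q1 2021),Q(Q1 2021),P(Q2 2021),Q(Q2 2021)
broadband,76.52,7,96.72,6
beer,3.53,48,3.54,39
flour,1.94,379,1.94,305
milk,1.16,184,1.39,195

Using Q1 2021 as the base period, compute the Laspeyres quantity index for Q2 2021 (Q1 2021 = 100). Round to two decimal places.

85.54

Laspeyres quantity index uses base-period prices as weights.
ΣP(Q1 2021)·Q(Q2 2021) = 76.52×6 + 3.53×39 + 1.94×305 + 1.16×195 = 459.12 + 137.67 + 591.7 + 226.2 = 1414.69
ΣP(Q1 2021)·Q(Q1 2021) = 76.52×7 + 3.53×48 + 1.94×379 + 1.16×184 = 535.64 + 169.44 + 735.26 + 213.44 = 1653.78
Index = 1414.69 / 1653.78 × 100 = 85.5428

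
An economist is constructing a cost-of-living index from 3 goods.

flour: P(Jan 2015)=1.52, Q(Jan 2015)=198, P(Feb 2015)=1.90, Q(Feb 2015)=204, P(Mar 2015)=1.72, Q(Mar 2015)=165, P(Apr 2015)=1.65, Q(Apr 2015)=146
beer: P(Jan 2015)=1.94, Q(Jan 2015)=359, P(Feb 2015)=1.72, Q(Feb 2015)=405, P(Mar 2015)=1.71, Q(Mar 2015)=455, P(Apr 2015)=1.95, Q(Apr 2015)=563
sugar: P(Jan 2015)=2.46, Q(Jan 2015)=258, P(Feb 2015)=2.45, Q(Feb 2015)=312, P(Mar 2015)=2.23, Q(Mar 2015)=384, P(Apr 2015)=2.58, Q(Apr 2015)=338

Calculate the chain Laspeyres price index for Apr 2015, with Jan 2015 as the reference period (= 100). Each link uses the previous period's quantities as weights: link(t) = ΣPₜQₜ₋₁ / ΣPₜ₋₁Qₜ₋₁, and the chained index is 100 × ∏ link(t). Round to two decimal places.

Link Jan 2015→Feb 2015:
ΣP(Feb 2015)Q(Jan 2015) = 1.90×198 + 1.72×359 + 2.45×258 = 376.2 + 617.48 + 632.1 = 1625.78
ΣP(Jan 2015)Q(Jan 2015) = 1.52×198 + 1.94×359 + 2.46×258 = 300.96 + 696.46 + 634.68 = 1632.1
link = 1625.78/1632.1 = 0.996128
Link Feb 2015→Mar 2015:
ΣP(Mar 2015)Q(Feb 2015) = 1.72×204 + 1.71×405 + 2.23×312 = 350.88 + 692.55 + 695.76 = 1739.19
ΣP(Feb 2015)Q(Feb 2015) = 1.90×204 + 1.72×405 + 2.45×312 = 387.6 + 696.6 + 764.4 = 1848.6
link = 1739.19/1848.6 = 0.940815
Link Mar 2015→Apr 2015:
ΣP(Apr 2015)Q(Mar 2015) = 1.65×165 + 1.95×455 + 2.58×384 = 272.25 + 887.25 + 990.72 = 2150.22
ΣP(Mar 2015)Q(Mar 2015) = 1.72×165 + 1.71×455 + 2.23×384 = 283.8 + 778.05 + 856.32 = 1918.17
link = 2150.22/1918.17 = 1.120975
Chained index = 100 × 0.996128 × 0.940815 × 1.120975 = 105.0546

105.05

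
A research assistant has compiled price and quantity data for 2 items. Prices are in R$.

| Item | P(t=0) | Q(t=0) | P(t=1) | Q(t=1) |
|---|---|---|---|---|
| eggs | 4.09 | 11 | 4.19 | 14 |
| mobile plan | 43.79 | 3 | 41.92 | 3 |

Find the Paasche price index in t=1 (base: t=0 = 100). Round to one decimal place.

Paasche price index uses current-period quantities as weights.
ΣP(t=1)·Q(t=1) = 4.19×14 + 41.92×3 = 58.66 + 125.76 = 184.42
ΣP(t=0)·Q(t=1) = 4.09×14 + 43.79×3 = 57.26 + 131.37 = 188.63
Index = 184.42 / 188.63 × 100 = 97.7681

97.8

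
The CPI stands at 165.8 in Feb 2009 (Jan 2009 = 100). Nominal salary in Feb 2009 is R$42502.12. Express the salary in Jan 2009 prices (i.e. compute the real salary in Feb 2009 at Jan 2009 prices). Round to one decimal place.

25634.6

Real = Nominal ÷ (Index/100) = 42502.12 ÷ (165.8/100)
     = 42502.12 ÷ 1.658 = 25634.5718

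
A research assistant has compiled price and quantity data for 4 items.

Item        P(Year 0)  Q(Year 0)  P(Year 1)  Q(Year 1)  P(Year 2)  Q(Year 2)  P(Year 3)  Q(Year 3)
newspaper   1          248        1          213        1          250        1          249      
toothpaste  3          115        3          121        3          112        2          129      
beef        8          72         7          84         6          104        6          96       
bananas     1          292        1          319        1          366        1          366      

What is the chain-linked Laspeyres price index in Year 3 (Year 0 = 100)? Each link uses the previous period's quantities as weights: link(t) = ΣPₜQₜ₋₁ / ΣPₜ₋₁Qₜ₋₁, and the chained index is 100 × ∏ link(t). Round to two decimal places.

83.31

Link Year 0→Year 1:
ΣP(Year 1)Q(Year 0) = 1×248 + 3×115 + 7×72 + 1×292 = 248 + 345 + 504 + 292 = 1389
ΣP(Year 0)Q(Year 0) = 1×248 + 3×115 + 8×72 + 1×292 = 248 + 345 + 576 + 292 = 1461
link = 1389/1461 = 0.950719
Link Year 1→Year 2:
ΣP(Year 2)Q(Year 1) = 1×213 + 3×121 + 6×84 + 1×319 = 213 + 363 + 504 + 319 = 1399
ΣP(Year 1)Q(Year 1) = 1×213 + 3×121 + 7×84 + 1×319 = 213 + 363 + 588 + 319 = 1483
link = 1399/1483 = 0.943358
Link Year 2→Year 3:
ΣP(Year 3)Q(Year 2) = 1×250 + 2×112 + 6×104 + 1×366 = 250 + 224 + 624 + 366 = 1464
ΣP(Year 2)Q(Year 2) = 1×250 + 3×112 + 6×104 + 1×366 = 250 + 336 + 624 + 366 = 1576
link = 1464/1576 = 0.928934
Chained index = 100 × 0.950719 × 0.943358 × 0.928934 = 83.3131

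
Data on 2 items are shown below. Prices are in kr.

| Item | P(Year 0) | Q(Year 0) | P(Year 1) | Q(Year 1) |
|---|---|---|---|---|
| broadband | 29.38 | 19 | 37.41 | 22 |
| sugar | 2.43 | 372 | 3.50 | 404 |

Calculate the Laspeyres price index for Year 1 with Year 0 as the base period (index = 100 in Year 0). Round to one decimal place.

Laspeyres price index uses base-period quantities as weights.
ΣP(Year 1)·Q(Year 0) = 37.41×19 + 3.50×372 = 710.79 + 1302 = 2012.79
ΣP(Year 0)·Q(Year 0) = 29.38×19 + 2.43×372 = 558.22 + 903.96 = 1462.18
Index = 2012.79 / 1462.18 × 100 = 137.6568

137.7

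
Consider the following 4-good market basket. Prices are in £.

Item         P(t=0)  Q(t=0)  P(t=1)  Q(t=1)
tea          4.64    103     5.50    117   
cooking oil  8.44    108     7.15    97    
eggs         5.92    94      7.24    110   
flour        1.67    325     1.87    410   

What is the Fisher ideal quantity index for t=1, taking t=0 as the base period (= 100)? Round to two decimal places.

109.39

Laspeyres component (base-period weights):
ΣP(t=0)Q(t=1) = 4.64×117 + 8.44×97 + 5.92×110 + 1.67×410 = 542.88 + 818.68 + 651.2 + 684.7 = 2697.46
ΣP(t=0)Q(t=0) = 4.64×103 + 8.44×108 + 5.92×94 + 1.67×325 = 477.92 + 911.52 + 556.48 + 542.75 = 2488.67
L = 2697.46 / 2488.67 × 100 = 108.3896
Paasche component (current-period weights):
ΣP(t=1)Q(t=1) = 5.50×117 + 7.15×97 + 7.24×110 + 1.87×410 = 643.5 + 693.55 + 796.4 + 766.7 = 2900.15
ΣP(t=1)Q(t=0) = 5.50×103 + 7.15×108 + 7.24×94 + 1.87×325 = 566.5 + 772.2 + 680.56 + 607.75 = 2627.01
P = 2900.15 / 2627.01 × 100 = 110.3974
Fisher = √(L × P) = √(108.3896 × 110.3974) = 109.3889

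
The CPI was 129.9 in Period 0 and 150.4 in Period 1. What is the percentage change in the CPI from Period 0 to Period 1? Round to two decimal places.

15.78%

Change = (150.4 − 129.9) / 129.9 × 100
       = 20.5 / 129.9 × 100 = 15.7814%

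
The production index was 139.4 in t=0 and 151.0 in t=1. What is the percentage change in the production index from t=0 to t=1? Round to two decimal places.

Change = (151.0 − 139.4) / 139.4 × 100
       = 11.6 / 139.4 × 100 = 8.3214%

8.32%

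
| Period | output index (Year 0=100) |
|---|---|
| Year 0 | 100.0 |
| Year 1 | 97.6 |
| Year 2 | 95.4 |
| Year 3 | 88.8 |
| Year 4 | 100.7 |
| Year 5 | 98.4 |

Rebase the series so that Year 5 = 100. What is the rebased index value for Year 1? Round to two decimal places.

99.19

Rebased(Year 1) = 97.6 / 98.4 × 100 = 99.1870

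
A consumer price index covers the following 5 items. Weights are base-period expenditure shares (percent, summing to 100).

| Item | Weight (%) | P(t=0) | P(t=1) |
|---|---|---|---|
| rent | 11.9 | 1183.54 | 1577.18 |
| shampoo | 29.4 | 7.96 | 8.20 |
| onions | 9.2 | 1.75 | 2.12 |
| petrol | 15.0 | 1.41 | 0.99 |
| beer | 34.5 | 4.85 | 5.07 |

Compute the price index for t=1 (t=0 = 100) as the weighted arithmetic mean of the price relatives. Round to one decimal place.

rent: 11.9 × (1577.18/1183.54) = 11.9 × 1.332595 = 15.8579
shampoo: 29.4 × (8.20/7.96) = 29.4 × 1.030151 = 30.2864
onions: 9.2 × (2.12/1.75) = 9.2 × 1.211429 = 11.1451
petrol: 15.0 × (0.99/1.41) = 15.0 × 0.702128 = 10.5319
beer: 34.5 × (5.07/4.85) = 34.5 × 1.045361 = 36.0649
Index = Σ wᵢ·(p₁ᵢ/p₀ᵢ) = 15.8579 + 30.2864 + 11.1451 + 10.5319 + 36.0649 = 103.8863

103.9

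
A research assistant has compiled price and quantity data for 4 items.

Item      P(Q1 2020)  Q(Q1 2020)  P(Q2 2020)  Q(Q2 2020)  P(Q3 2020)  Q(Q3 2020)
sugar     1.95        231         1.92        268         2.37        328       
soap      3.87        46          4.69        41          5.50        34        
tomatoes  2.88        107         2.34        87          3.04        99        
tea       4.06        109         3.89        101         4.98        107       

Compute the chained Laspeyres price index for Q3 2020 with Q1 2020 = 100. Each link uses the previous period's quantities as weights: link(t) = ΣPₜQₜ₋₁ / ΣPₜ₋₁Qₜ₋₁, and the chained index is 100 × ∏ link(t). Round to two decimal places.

120.80

Link Q1 2020→Q2 2020:
ΣP(Q2 2020)Q(Q1 2020) = 1.92×231 + 4.69×46 + 2.34×107 + 3.89×109 = 443.52 + 215.74 + 250.38 + 424.01 = 1333.65
ΣP(Q1 2020)Q(Q1 2020) = 1.95×231 + 3.87×46 + 2.88×107 + 4.06×109 = 450.45 + 178.02 + 308.16 + 442.54 = 1379.17
link = 1333.65/1379.17 = 0.966995
Link Q2 2020→Q3 2020:
ΣP(Q3 2020)Q(Q2 2020) = 2.37×268 + 5.50×41 + 3.04×87 + 4.98×101 = 635.16 + 225.5 + 264.48 + 502.98 = 1628.12
ΣP(Q2 2020)Q(Q2 2020) = 1.92×268 + 4.69×41 + 2.34×87 + 3.89×101 = 514.56 + 192.29 + 203.58 + 392.89 = 1303.32
link = 1628.12/1303.32 = 1.249210
Chained index = 100 × 0.966995 × 1.249210 = 120.7979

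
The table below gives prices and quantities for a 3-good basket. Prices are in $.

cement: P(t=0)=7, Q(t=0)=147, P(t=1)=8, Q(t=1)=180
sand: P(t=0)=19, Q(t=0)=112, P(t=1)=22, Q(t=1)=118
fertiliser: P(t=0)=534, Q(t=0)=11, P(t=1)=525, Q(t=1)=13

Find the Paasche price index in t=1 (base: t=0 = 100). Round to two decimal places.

103.99

Paasche price index uses current-period quantities as weights.
ΣP(t=1)·Q(t=1) = 8×180 + 22×118 + 525×13 = 1440 + 2596 + 6825 = 10861
ΣP(t=0)·Q(t=1) = 7×180 + 19×118 + 534×13 = 1260 + 2242 + 6942 = 10444
Index = 10861 / 10444 × 100 = 103.9927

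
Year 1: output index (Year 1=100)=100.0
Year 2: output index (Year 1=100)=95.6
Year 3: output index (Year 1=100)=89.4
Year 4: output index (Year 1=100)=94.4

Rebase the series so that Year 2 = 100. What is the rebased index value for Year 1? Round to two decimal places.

104.60

Rebased(Year 1) = 100.0 / 95.6 × 100 = 104.6025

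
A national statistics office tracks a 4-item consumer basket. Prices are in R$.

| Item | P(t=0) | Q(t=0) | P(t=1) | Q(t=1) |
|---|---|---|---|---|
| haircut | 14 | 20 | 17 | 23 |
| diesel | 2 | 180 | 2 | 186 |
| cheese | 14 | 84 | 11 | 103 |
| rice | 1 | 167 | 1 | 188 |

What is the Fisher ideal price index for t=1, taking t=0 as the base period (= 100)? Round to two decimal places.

89.99

Laspeyres component (base-period weights):
ΣP(t=1)Q(t=0) = 17×20 + 2×180 + 11×84 + 1×167 = 340 + 360 + 924 + 167 = 1791
ΣP(t=0)Q(t=0) = 14×20 + 2×180 + 14×84 + 1×167 = 280 + 360 + 1176 + 167 = 1983
L = 1791 / 1983 × 100 = 90.3177
Paasche component (current-period weights):
ΣP(t=1)Q(t=1) = 17×23 + 2×186 + 11×103 + 1×188 = 391 + 372 + 1133 + 188 = 2084
ΣP(t=0)Q(t=1) = 14×23 + 2×186 + 14×103 + 1×188 = 322 + 372 + 1442 + 188 = 2324
P = 2084 / 2324 × 100 = 89.6730
Fisher = √(L × P) = √(90.3177 × 89.6730) = 89.9948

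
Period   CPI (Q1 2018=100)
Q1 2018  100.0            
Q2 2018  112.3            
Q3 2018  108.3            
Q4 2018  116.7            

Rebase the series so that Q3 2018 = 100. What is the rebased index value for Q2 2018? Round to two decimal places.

103.69

Rebased(Q2 2018) = 112.3 / 108.3 × 100 = 103.6934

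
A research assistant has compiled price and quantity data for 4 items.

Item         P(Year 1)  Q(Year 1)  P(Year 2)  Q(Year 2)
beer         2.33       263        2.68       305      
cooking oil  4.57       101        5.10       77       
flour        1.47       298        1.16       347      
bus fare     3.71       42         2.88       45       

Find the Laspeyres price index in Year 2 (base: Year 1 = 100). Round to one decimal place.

101.1

Laspeyres price index uses base-period quantities as weights.
ΣP(Year 2)·Q(Year 1) = 2.68×263 + 5.10×101 + 1.16×298 + 2.88×42 = 704.84 + 515.1 + 345.68 + 120.96 = 1686.58
ΣP(Year 1)·Q(Year 1) = 2.33×263 + 4.57×101 + 1.47×298 + 3.71×42 = 612.79 + 461.57 + 438.06 + 155.82 = 1668.24
Index = 1686.58 / 1668.24 × 100 = 101.0994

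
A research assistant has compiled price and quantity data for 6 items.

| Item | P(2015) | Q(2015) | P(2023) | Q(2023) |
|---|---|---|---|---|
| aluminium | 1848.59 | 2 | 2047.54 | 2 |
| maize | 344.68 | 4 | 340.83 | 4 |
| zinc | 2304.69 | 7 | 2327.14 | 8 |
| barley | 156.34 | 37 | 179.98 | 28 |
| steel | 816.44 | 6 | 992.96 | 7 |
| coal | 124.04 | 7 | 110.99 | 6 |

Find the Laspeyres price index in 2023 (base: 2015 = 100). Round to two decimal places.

107.27

Laspeyres price index uses base-period quantities as weights.
ΣP(2023)·Q(2015) = 2047.54×2 + 340.83×4 + 2327.14×7 + 179.98×37 + 992.96×6 + 110.99×7 = 4095.08 + 1363.32 + 16289.98 + 6659.26 + 5957.76 + 776.93 = 35142.33
ΣP(2015)·Q(2015) = 1848.59×2 + 344.68×4 + 2304.69×7 + 156.34×37 + 816.44×6 + 124.04×7 = 3697.18 + 1378.72 + 16132.83 + 5784.58 + 4898.64 + 868.28 = 32760.23
Index = 35142.33 / 32760.23 × 100 = 107.2713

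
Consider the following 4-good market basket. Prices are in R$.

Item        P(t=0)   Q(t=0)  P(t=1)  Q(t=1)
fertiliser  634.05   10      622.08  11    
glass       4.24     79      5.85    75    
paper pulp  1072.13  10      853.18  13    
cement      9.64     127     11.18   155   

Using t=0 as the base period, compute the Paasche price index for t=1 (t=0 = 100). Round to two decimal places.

Paasche price index uses current-period quantities as weights.
ΣP(t=1)·Q(t=1) = 622.08×11 + 5.85×75 + 853.18×13 + 11.18×155 = 6842.88 + 438.75 + 11091.34 + 1732.9 = 20105.87
ΣP(t=0)·Q(t=1) = 634.05×11 + 4.24×75 + 1072.13×13 + 9.64×155 = 6974.55 + 318 + 13937.69 + 1494.2 = 22724.44
Index = 20105.87 / 22724.44 × 100 = 88.4769

88.48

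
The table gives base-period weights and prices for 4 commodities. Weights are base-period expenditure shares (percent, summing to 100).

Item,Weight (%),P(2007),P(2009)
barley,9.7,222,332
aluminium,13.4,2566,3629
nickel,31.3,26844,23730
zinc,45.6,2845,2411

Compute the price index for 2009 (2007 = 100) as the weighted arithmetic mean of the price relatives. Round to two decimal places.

barley: 9.7 × (332/222) = 9.7 × 1.495495 = 14.5063
aluminium: 13.4 × (3629/2566) = 13.4 × 1.414263 = 18.9511
nickel: 31.3 × (23730/26844) = 31.3 × 0.883996 = 27.6691
zinc: 45.6 × (2411/2845) = 45.6 × 0.847452 = 38.6438
Index = Σ wᵢ·(p₁ᵢ/p₀ᵢ) = 14.5063 + 18.9511 + 27.6691 + 38.6438 = 99.7703

99.77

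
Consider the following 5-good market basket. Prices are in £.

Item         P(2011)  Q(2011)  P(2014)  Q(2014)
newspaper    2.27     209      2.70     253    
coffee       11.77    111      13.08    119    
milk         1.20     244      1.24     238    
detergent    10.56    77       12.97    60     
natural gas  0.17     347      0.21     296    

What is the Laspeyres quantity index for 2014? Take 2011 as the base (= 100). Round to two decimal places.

99.95

Laspeyres quantity index uses base-period prices as weights.
ΣP(2011)·Q(2014) = 2.27×253 + 11.77×119 + 1.20×238 + 10.56×60 + 0.17×296 = 574.31 + 1400.63 + 285.6 + 633.6 + 50.32 = 2944.46
ΣP(2011)·Q(2011) = 2.27×209 + 11.77×111 + 1.20×244 + 10.56×77 + 0.17×347 = 474.43 + 1306.47 + 292.8 + 813.12 + 58.99 = 2945.81
Index = 2944.46 / 2945.81 × 100 = 99.9542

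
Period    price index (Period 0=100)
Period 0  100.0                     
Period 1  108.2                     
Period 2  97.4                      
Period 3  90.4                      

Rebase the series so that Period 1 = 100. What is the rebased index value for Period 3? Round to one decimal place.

83.5

Rebased(Period 3) = 90.4 / 108.2 × 100 = 83.5490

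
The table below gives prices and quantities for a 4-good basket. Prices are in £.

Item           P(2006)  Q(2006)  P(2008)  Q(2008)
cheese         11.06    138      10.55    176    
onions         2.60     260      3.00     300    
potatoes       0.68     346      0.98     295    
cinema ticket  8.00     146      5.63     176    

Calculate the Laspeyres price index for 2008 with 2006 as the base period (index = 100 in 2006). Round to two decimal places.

Laspeyres price index uses base-period quantities as weights.
ΣP(2008)·Q(2006) = 10.55×138 + 3.00×260 + 0.98×346 + 5.63×146 = 1455.9 + 780 + 339.08 + 821.98 = 3396.96
ΣP(2006)·Q(2006) = 11.06×138 + 2.60×260 + 0.68×346 + 8.00×146 = 1526.28 + 676 + 235.28 + 1168 = 3605.56
Index = 3396.96 / 3605.56 × 100 = 94.2145

94.21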